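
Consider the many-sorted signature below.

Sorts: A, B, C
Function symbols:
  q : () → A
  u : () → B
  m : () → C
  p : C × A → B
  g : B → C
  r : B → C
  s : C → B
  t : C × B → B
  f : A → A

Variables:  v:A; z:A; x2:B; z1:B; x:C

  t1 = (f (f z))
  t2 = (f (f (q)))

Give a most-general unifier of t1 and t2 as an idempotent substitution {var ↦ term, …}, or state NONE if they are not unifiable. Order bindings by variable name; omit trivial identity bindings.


{z ↦ (q)}


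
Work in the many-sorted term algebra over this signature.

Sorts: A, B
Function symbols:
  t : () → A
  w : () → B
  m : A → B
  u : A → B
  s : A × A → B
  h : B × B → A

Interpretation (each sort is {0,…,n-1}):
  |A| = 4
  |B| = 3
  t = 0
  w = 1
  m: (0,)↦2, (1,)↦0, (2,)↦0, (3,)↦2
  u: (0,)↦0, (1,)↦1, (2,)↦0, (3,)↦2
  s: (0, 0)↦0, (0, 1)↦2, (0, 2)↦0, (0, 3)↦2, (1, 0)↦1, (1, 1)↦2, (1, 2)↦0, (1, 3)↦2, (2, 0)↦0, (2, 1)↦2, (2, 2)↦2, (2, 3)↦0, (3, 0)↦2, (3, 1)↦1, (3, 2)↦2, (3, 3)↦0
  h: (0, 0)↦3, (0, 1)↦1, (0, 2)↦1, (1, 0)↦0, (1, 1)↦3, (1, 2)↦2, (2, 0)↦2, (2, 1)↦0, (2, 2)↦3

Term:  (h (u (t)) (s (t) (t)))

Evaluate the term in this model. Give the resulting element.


value = 3

  t = 0
  (u (t)) = u(0,) = 0
  t = 0
  t = 0
  (s (t) (t)) = s(0, 0) = 0
  (h (u (t)) (s (t) (t))) = h(0, 0) = 3


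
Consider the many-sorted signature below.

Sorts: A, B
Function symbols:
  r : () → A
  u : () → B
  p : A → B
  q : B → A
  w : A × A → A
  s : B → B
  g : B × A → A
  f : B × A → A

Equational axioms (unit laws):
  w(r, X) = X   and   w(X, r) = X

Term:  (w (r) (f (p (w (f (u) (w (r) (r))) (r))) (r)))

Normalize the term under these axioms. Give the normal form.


1. (w (r) (f (p (w (f (u) (w (r) (r))) (r))) (r)))  →  (f (p (w (f (u) (w (r) (r))) (r))) (r))
2. (f (p (w (f (u) (w (r) (r))) (r))) (r))  →  (f (p (f (u) (w (r) (r)))) (r))
3. (f (p (f (u) (w (r) (r)))) (r))  →  (f (p (f (u) (r))) (r))

normal form = (f (p (f (u) (r))) (r))


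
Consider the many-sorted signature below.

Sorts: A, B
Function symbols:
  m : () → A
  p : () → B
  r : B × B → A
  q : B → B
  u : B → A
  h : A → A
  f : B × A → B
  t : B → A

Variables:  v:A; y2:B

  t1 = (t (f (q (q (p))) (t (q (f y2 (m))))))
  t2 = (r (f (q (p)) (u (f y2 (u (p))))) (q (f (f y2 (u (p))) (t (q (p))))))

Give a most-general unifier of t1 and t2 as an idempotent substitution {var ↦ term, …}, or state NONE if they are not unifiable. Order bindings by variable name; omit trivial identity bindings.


head clash or occurs-check failure — not unifiable

NONE (not unifiable)


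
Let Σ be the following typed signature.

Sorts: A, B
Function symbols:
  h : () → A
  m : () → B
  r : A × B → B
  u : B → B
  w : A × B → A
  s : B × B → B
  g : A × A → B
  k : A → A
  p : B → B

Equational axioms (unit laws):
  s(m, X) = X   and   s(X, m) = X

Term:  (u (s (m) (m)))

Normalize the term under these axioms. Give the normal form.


1. (u (s (m) (m)))  →  (u (m))

normal form = (u (m))


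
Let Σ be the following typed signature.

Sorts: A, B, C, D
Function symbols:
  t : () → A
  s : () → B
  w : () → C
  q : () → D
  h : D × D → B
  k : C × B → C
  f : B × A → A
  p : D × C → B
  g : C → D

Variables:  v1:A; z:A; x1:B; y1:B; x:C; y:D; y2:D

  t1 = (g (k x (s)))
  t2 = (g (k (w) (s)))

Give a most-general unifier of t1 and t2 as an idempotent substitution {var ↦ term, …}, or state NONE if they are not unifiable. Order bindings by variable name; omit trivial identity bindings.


{x ↦ (w)}


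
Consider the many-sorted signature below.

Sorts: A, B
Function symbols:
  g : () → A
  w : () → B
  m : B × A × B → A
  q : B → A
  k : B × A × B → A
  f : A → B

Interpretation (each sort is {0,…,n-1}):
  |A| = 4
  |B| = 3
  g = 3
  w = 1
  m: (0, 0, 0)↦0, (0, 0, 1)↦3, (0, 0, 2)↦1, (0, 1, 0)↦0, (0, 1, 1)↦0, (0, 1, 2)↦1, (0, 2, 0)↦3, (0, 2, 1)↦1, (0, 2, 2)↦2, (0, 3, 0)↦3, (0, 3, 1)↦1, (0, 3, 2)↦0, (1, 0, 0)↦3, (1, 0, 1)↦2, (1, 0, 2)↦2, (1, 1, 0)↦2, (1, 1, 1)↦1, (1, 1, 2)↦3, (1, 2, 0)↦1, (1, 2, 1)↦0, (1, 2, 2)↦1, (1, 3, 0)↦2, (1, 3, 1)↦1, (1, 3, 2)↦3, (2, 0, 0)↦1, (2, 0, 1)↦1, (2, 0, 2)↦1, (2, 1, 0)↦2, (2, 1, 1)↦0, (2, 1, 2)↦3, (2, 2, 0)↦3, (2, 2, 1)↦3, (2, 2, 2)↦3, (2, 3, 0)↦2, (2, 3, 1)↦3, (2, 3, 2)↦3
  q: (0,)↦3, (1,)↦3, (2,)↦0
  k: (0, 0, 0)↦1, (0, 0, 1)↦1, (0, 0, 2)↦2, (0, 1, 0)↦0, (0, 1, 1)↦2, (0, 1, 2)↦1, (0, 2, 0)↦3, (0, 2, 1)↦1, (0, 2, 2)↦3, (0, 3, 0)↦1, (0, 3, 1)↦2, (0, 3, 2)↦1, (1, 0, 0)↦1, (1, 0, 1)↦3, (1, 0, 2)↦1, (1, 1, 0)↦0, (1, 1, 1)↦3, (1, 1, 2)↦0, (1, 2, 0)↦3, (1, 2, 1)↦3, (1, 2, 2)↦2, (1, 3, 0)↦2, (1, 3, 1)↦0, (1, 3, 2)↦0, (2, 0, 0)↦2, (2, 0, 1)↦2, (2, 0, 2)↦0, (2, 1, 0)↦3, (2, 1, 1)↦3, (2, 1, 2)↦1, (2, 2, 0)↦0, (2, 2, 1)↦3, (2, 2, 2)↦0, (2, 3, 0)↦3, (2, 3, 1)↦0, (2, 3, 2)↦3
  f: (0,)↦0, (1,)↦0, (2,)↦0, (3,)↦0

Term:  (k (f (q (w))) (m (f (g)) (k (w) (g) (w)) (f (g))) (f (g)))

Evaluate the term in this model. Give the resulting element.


  w = 1
  (q (w)) = q(1,) = 3
  (f (q (w))) = f(3,) = 0
  g = 3
  (f (g)) = f(3,) = 0
  w = 1
  g = 3
  w = 1
  (k (w) (g) (w)) = k(1, 3, 1) = 0
  g = 3
  (f (g)) = f(3,) = 0
  (m (f (g)) (k (w) (g) (w)) (f (g))) = m(0, 0, 0) = 0
  g = 3
  (f (g)) = f(3,) = 0
  (k (f (q (w))) (m (f (g)) (k (w) (g) (w)) (f (g))) (f (g))) = k(0, 0, 0) = 1

value = 1


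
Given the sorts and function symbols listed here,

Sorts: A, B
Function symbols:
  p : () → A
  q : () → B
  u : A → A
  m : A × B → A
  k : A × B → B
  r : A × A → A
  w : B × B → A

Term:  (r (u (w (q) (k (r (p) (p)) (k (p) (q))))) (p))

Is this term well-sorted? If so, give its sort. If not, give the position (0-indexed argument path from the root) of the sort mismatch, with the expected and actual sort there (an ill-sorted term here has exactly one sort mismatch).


      (q) : B
          (p) : A
          (p) : A
        (r (p) (p)) : A
          (p) : A
          (q) : B
        (k (p) (q)) : B
      (k (r (p) (p)) (k (p) (q))) : B
    (w (q) (k (r (p) (p)) (k (p) (q)))) : A
  (u (w (q) (k (r (p) (p)) (k (p) (q))))) : A
  (p) : A
(r (u (w (q) (k (r (p) (p)) (k (p) (q))))) (p)) : A

well-sorted; sort = A


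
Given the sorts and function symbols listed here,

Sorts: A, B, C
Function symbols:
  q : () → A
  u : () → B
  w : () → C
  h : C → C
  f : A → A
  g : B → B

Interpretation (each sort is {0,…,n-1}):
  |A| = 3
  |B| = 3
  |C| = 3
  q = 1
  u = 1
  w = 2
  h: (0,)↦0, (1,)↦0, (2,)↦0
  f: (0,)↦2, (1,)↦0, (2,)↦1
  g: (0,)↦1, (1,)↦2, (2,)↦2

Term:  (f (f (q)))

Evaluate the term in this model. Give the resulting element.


value = 2

  q = 1
  (f (q)) = f(1,) = 0
  (f (f (q))) = f(0,) = 2


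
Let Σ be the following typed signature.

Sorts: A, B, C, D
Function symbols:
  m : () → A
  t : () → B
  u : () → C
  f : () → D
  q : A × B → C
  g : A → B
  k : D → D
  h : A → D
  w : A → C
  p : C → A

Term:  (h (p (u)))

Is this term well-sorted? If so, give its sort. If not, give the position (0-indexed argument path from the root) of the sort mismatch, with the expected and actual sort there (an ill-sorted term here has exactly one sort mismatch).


well-sorted; sort = D

    (u) : C
  (p (u)) : A
(h (p (u))) : D


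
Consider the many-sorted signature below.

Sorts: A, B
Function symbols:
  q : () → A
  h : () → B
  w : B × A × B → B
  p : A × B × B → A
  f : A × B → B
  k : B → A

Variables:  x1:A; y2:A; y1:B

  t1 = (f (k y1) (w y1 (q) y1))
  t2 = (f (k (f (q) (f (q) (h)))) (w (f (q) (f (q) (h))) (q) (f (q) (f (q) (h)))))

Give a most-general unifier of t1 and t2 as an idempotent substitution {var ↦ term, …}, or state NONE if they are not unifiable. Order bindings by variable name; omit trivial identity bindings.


{y1 ↦ (f (q) (f (q) (h)))}


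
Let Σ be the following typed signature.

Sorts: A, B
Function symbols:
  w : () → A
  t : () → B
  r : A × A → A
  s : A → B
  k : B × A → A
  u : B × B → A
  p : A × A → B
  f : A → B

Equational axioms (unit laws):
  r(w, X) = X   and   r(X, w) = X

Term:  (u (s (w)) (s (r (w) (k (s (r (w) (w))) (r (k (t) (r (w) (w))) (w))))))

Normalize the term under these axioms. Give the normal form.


1. (u (s (w)) (s (r (w) (k (s (r (w) (w))) (r (k (t) (r (w) (w))) (w))))))  →  (u (s (w)) (s (k (s (r (w) (w))) (r (k (t) (r (w) (w))) (w)))))
2. (u (s (w)) (s (k (s (r (w) (w))) (r (k (t) (r (w) (w))) (w)))))  →  (u (s (w)) (s (k (s (w)) (r (k (t) (r (w) (w))) (w)))))
3. (u (s (w)) (s (k (s (w)) (r (k (t) (r (w) (w))) (w)))))  →  (u (s (w)) (s (k (s (w)) (k (t) (r (w) (w))))))
4. (u (s (w)) (s (k (s (w)) (k (t) (r (w) (w))))))  →  (u (s (w)) (s (k (s (w)) (k (t) (w)))))

normal form = (u (s (w)) (s (k (s (w)) (k (t) (w)))))


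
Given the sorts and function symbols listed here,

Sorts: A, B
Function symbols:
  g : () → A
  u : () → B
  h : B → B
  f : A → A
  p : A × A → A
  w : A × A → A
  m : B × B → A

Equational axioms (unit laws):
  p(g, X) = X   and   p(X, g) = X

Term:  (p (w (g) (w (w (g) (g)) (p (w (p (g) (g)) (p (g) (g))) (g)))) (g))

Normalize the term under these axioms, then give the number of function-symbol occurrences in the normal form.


size = 9

1. (p (w (g) (w (w (g) (g)) (p (w (p (g) (g)) (p (g) (g))) (g)))) (g))  →  (w (g) (w (w (g) (g)) (p (w (p (g) (g)) (p (g) (g))) (g))))
2. (w (g) (w (w (g) (g)) (p (w (p (g) (g)) (p (g) (g))) (g))))  →  (w (g) (w (w (g) (g)) (w (p (g) (g)) (p (g) (g)))))
3. (w (g) (w (w (g) (g)) (w (p (g) (g)) (p (g) (g)))))  →  (w (g) (w (w (g) (g)) (w (g) (p (g) (g)))))
4. (w (g) (w (w (g) (g)) (w (g) (p (g) (g)))))  →  (w (g) (w (w (g) (g)) (w (g) (g))))
normal form: (w (g) (w (w (g) (g)) (w (g) (g))))


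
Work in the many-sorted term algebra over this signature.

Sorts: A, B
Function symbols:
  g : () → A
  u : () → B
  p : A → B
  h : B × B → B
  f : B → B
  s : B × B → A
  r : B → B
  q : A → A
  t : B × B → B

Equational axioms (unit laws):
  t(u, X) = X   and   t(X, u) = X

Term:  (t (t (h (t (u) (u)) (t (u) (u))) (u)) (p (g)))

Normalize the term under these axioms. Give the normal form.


normal form = (t (h (u) (u)) (p (g)))

1. (t (t (h (t (u) (u)) (t (u) (u))) (u)) (p (g)))  →  (t (h (t (u) (u)) (t (u) (u))) (p (g)))
2. (t (h (t (u) (u)) (t (u) (u))) (p (g)))  →  (t (h (u) (t (u) (u))) (p (g)))
3. (t (h (u) (t (u) (u))) (p (g)))  →  (t (h (u) (u)) (p (g)))


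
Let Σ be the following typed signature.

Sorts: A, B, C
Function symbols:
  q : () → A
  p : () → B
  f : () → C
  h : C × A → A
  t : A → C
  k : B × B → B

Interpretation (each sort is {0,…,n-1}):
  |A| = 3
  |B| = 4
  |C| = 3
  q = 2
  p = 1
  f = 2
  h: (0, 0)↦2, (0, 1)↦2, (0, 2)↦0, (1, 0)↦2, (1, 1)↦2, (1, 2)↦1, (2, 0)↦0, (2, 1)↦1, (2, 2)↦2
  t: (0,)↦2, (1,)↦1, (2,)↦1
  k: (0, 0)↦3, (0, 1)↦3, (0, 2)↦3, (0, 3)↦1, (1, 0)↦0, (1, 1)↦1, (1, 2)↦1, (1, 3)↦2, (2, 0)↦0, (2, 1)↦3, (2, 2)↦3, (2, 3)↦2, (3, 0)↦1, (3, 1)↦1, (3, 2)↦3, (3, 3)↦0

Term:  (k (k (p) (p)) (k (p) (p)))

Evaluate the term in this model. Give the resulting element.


value = 1

  p = 1
  p = 1
  (k (p) (p)) = k(1, 1) = 1
  p = 1
  p = 1
  (k (p) (p)) = k(1, 1) = 1
  (k (k (p) (p)) (k (p) (p))) = k(1, 1) = 1


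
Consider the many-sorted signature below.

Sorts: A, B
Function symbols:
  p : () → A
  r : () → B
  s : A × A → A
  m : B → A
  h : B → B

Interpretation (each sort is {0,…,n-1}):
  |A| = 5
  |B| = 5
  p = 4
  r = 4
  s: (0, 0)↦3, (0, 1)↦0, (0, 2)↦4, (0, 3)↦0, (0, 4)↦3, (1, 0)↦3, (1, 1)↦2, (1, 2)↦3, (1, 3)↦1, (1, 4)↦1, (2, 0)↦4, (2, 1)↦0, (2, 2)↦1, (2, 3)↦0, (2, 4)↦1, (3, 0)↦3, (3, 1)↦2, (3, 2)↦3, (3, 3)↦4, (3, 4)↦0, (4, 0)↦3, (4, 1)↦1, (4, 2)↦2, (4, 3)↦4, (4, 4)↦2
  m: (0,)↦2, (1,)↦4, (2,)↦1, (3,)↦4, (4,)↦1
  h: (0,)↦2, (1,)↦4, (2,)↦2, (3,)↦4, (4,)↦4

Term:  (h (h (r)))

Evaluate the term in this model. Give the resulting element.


value = 4

  r = 4
  (h (r)) = h(4,) = 4
  (h (h (r))) = h(4,) = 4


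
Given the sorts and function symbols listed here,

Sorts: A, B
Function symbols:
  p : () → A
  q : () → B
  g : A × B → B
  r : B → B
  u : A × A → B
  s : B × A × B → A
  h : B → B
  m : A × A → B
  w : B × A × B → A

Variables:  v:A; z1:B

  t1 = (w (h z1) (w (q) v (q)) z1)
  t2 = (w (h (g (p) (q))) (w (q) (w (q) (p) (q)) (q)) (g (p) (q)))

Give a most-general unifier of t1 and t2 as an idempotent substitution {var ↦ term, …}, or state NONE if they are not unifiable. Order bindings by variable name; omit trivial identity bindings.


{v ↦ (w (q) (p) (q)), z1 ↦ (g (p) (q))}


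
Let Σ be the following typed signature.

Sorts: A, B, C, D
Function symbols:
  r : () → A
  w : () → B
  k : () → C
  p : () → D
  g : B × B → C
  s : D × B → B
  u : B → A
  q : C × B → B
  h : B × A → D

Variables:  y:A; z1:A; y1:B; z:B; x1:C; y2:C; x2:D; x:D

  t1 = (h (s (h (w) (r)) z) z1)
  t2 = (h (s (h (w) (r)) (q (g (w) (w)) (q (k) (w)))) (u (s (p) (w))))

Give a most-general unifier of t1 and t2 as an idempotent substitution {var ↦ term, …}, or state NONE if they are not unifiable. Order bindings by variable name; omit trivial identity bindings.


{z ↦ (q (g (w) (w)) (q (k) (w))), z1 ↦ (u (s (p) (w)))}


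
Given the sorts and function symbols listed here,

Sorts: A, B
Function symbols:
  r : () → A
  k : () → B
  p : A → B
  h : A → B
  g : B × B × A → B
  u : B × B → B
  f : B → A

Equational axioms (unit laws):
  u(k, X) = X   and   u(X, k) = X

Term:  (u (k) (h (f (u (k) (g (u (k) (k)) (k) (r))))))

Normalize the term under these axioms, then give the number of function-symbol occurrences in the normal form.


1. (u (k) (h (f (u (k) (g (u (k) (k)) (k) (r))))))  →  (h (f (u (k) (g (u (k) (k)) (k) (r)))))
2. (h (f (u (k) (g (u (k) (k)) (k) (r)))))  →  (h (f (g (u (k) (k)) (k) (r))))
3. (h (f (g (u (k) (k)) (k) (r))))  →  (h (f (g (k) (k) (r))))
normal form: (h (f (g (k) (k) (r))))

size = 6


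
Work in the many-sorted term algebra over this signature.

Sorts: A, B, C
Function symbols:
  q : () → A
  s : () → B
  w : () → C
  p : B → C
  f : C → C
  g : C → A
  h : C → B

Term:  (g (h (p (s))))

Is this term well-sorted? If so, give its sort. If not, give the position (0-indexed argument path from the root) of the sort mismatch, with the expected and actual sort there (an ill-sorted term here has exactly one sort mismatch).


ill-sorted at position [0]: expected C, got B

      (s) : B
    (p (s)) : C
  (h (p (s))) : B
(g (h (p (s)))) : ✗ arg 0 at [0] has sort B, expected C


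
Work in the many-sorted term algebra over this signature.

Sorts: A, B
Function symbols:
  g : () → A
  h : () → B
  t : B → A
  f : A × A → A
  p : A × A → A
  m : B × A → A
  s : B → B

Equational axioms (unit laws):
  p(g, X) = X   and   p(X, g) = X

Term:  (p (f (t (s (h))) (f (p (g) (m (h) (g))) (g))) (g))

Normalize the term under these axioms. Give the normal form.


normal form = (f (t (s (h))) (f (m (h) (g)) (g)))

1. (p (f (t (s (h))) (f (p (g) (m (h) (g))) (g))) (g))  →  (f (t (s (h))) (f (p (g) (m (h) (g))) (g)))
2. (f (t (s (h))) (f (p (g) (m (h) (g))) (g)))  →  (f (t (s (h))) (f (m (h) (g)) (g)))


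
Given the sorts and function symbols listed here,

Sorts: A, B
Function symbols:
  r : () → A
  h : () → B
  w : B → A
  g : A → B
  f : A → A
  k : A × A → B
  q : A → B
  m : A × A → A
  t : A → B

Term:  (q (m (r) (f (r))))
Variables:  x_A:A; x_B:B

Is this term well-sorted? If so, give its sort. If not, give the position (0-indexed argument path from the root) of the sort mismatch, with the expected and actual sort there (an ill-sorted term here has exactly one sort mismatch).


well-sorted; sort = B

    (r) : A
      (r) : A
    (f (r)) : A
  (m (r) (f (r))) : A
(q (m (r) (f (r)))) : B


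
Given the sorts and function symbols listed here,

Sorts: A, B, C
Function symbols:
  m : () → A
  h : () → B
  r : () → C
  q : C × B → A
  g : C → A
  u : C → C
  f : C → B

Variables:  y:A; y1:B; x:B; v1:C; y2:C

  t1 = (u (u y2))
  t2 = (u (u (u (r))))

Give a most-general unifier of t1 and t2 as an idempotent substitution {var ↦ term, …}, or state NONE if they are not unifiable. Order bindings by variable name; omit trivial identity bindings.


{y2 ↦ (u (r))}


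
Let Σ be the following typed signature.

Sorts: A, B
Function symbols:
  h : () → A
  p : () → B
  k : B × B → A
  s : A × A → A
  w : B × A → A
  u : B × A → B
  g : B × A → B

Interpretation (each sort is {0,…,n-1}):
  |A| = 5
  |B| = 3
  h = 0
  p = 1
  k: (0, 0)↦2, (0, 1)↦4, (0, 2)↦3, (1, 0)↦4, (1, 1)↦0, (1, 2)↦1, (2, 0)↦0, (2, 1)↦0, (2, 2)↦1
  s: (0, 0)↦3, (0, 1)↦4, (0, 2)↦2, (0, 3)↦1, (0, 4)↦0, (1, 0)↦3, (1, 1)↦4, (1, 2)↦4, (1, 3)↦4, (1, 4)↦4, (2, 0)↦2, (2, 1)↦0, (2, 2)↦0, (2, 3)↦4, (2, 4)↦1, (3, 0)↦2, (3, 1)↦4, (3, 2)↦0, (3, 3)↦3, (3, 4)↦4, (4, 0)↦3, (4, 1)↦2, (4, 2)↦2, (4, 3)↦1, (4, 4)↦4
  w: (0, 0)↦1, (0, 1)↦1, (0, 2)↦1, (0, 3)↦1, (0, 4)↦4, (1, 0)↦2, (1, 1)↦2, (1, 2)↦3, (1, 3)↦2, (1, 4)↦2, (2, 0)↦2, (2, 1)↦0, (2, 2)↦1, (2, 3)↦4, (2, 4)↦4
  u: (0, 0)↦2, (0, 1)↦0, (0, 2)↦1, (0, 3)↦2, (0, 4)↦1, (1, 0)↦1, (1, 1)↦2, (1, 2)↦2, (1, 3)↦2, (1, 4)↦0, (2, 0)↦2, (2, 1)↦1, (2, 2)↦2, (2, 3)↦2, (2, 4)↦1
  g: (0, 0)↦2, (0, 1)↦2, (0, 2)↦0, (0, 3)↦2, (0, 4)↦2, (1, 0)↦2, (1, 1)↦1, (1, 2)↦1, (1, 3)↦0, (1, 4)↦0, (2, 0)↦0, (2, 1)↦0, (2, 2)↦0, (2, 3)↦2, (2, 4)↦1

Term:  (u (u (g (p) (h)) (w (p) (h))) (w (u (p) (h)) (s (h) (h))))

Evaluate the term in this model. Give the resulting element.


value = 2

  p = 1
  h = 0
  (g (p) (h)) = g(1, 0) = 2
  p = 1
  h = 0
  (w (p) (h)) = w(1, 0) = 2
  (u (g (p) (h)) (w (p) (h))) = u(2, 2) = 2
  p = 1
  h = 0
  (u (p) (h)) = u(1, 0) = 1
  h = 0
  h = 0
  (s (h) (h)) = s(0, 0) = 3
  (w (u (p) (h)) (s (h) (h))) = w(1, 3) = 2
  (u (u (g (p) (h)) (w (p) (h))) (w (u (p) (h)) (s (h) (h)))) = u(2, 2) = 2


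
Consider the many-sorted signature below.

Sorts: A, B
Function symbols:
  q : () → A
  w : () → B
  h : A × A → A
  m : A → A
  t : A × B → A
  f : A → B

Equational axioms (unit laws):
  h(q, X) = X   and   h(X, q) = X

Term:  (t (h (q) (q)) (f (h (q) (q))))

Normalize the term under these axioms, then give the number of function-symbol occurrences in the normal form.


1. (t (h (q) (q)) (f (h (q) (q))))  →  (t (q) (f (h (q) (q))))
2. (t (q) (f (h (q) (q))))  →  (t (q) (f (q)))
normal form: (t (q) (f (q)))

size = 4


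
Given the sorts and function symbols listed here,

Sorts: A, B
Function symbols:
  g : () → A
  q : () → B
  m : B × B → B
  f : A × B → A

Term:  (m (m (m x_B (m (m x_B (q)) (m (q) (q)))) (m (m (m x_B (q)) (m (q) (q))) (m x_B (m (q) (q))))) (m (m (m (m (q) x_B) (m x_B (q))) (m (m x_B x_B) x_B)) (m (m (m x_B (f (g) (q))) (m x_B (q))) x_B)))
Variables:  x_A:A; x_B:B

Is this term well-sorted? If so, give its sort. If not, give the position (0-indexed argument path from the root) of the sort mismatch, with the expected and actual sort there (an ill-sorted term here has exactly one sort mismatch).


ill-sorted at position [1, 1, 0, 0, 1]: expected B, got A

      x_B : B
          x_B : B
          (q) : B
        (m x_B (q)) : B
          (q) : B
          (q) : B
        (m (q) (q)) : B
      (m (m x_B (q)) (m (q) (q))) : B
    (m x_B (m (m x_B (q)) (m (q) (q)))) : B
          x_B : B
          (q) : B
        (m x_B (q)) : B
          (q) : B
          (q) : B
        (m (q) (q)) : B
      (m (m x_B (q)) (m (q) (q))) : B
        x_B : B
          (q) : B
          (q) : B
        (m (q) (q)) : B
      (m x_B (m (q) (q))) : B
    (m (m (m x_B (q)) (m (q) (q))) (m x_B (m (q) (q)))) : B
  (m (m x_B (m (m x_B (q)) (m (q) (q)))) (m (m (m x_B (q)) (m (q) (q))) (m x_B (m (q) (q))))) : B
          (q) : B
          x_B : B
        (m (q) x_B) : B
          x_B : B
          (q) : B
        (m x_B (q)) : B
      (m (m (q) x_B) (m x_B (q))) : B
          x_B : B
          x_B : B
        (m x_B x_B) : B
        x_B : B
      (m (m x_B x_B) x_B) : B
    (m (m (m (q) x_B) (m x_B (q))) (m (m x_B x_B) x_B)) : B
          x_B : B
            (g) : A
            (q) : B
          (f (g) (q)) : A
        (m x_B (f (g) (q))) : ✗ arg 1 at [1, 1, 0, 0, 1] has sort A, expected B
          x_B : B
          (q) : B
        (m x_B (q)) : B
      x_B : B


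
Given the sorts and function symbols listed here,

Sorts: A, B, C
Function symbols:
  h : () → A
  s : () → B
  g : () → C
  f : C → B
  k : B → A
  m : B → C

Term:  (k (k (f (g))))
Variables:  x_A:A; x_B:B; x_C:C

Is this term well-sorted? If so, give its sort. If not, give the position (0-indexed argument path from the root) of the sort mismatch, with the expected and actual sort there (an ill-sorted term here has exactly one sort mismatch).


      (g) : C
    (f (g)) : B
  (k (f (g))) : A
(k (k (f (g)))) : ✗ arg 0 at [0] has sort A, expected B

ill-sorted at position [0]: expected B, got A


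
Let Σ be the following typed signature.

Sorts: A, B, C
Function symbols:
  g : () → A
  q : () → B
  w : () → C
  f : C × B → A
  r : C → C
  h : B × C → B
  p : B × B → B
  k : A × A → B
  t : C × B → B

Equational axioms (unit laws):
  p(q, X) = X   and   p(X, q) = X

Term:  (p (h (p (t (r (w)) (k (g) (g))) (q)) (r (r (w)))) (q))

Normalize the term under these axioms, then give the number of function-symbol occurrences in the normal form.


1. (p (h (p (t (r (w)) (k (g) (g))) (q)) (r (r (w)))) (q))  →  (h (p (t (r (w)) (k (g) (g))) (q)) (r (r (w))))
2. (h (p (t (r (w)) (k (g) (g))) (q)) (r (r (w))))  →  (h (t (r (w)) (k (g) (g))) (r (r (w))))
normal form: (h (t (r (w)) (k (g) (g))) (r (r (w))))

size = 10


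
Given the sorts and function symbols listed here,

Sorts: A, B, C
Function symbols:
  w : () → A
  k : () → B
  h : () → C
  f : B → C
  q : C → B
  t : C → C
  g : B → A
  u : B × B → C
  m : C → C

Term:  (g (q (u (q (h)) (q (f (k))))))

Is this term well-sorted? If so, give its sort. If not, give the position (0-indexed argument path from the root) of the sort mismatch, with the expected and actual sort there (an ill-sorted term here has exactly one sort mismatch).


        (h) : C
      (q (h)) : B
          (k) : B
        (f (k)) : C
      (q (f (k))) : B
    (u (q (h)) (q (f (k)))) : C
  (q (u (q (h)) (q (f (k))))) : B
(g (q (u (q (h)) (q (f (k)))))) : A

well-sorted; sort = A


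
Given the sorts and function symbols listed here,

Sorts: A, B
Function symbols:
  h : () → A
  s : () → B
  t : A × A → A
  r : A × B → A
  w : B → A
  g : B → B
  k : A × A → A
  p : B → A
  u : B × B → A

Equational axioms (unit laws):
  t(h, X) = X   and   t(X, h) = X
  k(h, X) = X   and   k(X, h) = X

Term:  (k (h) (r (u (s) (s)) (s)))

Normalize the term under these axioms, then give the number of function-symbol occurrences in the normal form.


1. (k (h) (r (u (s) (s)) (s)))  →  (r (u (s) (s)) (s))
normal form: (r (u (s) (s)) (s))

size = 5


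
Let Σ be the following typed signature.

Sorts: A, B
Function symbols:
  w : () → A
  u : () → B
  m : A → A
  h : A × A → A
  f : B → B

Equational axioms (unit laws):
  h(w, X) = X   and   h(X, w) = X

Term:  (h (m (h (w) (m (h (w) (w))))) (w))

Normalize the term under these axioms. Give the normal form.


normal form = (m (m (w)))

1. (h (m (h (w) (m (h (w) (w))))) (w))  →  (m (h (w) (m (h (w) (w)))))
2. (m (h (w) (m (h (w) (w)))))  →  (m (m (h (w) (w))))
3. (m (m (h (w) (w))))  →  (m (m (w)))


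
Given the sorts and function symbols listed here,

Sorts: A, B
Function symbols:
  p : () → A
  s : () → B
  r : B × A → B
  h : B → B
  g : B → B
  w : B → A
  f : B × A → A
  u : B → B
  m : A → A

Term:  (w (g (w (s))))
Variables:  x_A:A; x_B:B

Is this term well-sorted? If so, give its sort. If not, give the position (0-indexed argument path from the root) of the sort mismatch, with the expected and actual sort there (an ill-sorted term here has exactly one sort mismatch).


ill-sorted at position [0, 0]: expected B, got A

      (s) : B
    (w (s)) : A
  (g (w (s))) : ✗ arg 0 at [0, 0] has sort A, expected B


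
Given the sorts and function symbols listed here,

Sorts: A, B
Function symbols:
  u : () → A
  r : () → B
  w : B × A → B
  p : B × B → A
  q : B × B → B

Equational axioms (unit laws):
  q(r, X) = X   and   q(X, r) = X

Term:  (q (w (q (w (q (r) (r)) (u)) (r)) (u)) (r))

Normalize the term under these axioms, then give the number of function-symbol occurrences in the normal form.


size = 5

1. (q (w (q (w (q (r) (r)) (u)) (r)) (u)) (r))  →  (w (q (w (q (r) (r)) (u)) (r)) (u))
2. (w (q (w (q (r) (r)) (u)) (r)) (u))  →  (w (w (q (r) (r)) (u)) (u))
3. (w (w (q (r) (r)) (u)) (u))  →  (w (w (r) (u)) (u))
normal form: (w (w (r) (u)) (u))


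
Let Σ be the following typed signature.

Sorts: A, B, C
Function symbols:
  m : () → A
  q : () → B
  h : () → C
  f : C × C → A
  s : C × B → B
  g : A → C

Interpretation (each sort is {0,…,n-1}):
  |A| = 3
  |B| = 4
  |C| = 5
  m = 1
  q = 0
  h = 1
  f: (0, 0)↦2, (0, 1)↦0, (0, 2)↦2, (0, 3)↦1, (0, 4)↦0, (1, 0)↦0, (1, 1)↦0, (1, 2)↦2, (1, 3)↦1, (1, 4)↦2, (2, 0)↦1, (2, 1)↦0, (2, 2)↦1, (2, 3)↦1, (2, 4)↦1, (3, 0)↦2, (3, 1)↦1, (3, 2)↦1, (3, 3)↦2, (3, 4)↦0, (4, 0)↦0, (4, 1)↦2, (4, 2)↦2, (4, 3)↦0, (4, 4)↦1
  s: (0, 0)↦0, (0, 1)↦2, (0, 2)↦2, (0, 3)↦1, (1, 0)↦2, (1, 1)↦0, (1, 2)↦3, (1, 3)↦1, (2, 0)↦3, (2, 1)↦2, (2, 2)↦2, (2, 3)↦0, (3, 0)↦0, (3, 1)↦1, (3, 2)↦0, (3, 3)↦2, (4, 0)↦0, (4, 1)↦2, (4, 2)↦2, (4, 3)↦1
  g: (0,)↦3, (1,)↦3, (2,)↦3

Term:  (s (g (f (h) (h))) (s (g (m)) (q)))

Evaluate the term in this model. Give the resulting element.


  h = 1
  h = 1
  (f (h) (h)) = f(1, 1) = 0
  (g (f (h) (h))) = g(0,) = 3
  m = 1
  (g (m)) = g(1,) = 3
  q = 0
  (s (g (m)) (q)) = s(3, 0) = 0
  (s (g (f (h) (h))) (s (g (m)) (q))) = s(3, 0) = 0

value = 0


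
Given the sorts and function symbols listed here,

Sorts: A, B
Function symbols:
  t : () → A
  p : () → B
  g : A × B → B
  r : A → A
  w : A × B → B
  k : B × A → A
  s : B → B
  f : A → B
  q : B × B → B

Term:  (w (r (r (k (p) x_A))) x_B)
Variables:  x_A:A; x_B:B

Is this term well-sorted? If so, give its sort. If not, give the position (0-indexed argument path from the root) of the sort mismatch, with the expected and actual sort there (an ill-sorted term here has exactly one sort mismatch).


well-sorted; sort = B

        (p) : B
        x_A : A
      (k (p) x_A) : A
    (r (k (p) x_A)) : A
  (r (r (k (p) x_A))) : A
  x_B : B
(w (r (r (k (p) x_A))) x_B) : B


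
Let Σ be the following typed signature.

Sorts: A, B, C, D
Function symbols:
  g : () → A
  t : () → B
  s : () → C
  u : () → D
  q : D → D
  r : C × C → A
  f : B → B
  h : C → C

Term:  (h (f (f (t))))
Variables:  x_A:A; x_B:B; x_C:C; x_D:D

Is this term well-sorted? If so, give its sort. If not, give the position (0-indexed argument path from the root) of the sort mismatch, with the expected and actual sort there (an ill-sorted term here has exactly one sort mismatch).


ill-sorted at position [0]: expected C, got B

      (t) : B
    (f (t)) : B
  (f (f (t))) : B
(h (f (f (t)))) : ✗ arg 0 at [0] has sort B, expected C


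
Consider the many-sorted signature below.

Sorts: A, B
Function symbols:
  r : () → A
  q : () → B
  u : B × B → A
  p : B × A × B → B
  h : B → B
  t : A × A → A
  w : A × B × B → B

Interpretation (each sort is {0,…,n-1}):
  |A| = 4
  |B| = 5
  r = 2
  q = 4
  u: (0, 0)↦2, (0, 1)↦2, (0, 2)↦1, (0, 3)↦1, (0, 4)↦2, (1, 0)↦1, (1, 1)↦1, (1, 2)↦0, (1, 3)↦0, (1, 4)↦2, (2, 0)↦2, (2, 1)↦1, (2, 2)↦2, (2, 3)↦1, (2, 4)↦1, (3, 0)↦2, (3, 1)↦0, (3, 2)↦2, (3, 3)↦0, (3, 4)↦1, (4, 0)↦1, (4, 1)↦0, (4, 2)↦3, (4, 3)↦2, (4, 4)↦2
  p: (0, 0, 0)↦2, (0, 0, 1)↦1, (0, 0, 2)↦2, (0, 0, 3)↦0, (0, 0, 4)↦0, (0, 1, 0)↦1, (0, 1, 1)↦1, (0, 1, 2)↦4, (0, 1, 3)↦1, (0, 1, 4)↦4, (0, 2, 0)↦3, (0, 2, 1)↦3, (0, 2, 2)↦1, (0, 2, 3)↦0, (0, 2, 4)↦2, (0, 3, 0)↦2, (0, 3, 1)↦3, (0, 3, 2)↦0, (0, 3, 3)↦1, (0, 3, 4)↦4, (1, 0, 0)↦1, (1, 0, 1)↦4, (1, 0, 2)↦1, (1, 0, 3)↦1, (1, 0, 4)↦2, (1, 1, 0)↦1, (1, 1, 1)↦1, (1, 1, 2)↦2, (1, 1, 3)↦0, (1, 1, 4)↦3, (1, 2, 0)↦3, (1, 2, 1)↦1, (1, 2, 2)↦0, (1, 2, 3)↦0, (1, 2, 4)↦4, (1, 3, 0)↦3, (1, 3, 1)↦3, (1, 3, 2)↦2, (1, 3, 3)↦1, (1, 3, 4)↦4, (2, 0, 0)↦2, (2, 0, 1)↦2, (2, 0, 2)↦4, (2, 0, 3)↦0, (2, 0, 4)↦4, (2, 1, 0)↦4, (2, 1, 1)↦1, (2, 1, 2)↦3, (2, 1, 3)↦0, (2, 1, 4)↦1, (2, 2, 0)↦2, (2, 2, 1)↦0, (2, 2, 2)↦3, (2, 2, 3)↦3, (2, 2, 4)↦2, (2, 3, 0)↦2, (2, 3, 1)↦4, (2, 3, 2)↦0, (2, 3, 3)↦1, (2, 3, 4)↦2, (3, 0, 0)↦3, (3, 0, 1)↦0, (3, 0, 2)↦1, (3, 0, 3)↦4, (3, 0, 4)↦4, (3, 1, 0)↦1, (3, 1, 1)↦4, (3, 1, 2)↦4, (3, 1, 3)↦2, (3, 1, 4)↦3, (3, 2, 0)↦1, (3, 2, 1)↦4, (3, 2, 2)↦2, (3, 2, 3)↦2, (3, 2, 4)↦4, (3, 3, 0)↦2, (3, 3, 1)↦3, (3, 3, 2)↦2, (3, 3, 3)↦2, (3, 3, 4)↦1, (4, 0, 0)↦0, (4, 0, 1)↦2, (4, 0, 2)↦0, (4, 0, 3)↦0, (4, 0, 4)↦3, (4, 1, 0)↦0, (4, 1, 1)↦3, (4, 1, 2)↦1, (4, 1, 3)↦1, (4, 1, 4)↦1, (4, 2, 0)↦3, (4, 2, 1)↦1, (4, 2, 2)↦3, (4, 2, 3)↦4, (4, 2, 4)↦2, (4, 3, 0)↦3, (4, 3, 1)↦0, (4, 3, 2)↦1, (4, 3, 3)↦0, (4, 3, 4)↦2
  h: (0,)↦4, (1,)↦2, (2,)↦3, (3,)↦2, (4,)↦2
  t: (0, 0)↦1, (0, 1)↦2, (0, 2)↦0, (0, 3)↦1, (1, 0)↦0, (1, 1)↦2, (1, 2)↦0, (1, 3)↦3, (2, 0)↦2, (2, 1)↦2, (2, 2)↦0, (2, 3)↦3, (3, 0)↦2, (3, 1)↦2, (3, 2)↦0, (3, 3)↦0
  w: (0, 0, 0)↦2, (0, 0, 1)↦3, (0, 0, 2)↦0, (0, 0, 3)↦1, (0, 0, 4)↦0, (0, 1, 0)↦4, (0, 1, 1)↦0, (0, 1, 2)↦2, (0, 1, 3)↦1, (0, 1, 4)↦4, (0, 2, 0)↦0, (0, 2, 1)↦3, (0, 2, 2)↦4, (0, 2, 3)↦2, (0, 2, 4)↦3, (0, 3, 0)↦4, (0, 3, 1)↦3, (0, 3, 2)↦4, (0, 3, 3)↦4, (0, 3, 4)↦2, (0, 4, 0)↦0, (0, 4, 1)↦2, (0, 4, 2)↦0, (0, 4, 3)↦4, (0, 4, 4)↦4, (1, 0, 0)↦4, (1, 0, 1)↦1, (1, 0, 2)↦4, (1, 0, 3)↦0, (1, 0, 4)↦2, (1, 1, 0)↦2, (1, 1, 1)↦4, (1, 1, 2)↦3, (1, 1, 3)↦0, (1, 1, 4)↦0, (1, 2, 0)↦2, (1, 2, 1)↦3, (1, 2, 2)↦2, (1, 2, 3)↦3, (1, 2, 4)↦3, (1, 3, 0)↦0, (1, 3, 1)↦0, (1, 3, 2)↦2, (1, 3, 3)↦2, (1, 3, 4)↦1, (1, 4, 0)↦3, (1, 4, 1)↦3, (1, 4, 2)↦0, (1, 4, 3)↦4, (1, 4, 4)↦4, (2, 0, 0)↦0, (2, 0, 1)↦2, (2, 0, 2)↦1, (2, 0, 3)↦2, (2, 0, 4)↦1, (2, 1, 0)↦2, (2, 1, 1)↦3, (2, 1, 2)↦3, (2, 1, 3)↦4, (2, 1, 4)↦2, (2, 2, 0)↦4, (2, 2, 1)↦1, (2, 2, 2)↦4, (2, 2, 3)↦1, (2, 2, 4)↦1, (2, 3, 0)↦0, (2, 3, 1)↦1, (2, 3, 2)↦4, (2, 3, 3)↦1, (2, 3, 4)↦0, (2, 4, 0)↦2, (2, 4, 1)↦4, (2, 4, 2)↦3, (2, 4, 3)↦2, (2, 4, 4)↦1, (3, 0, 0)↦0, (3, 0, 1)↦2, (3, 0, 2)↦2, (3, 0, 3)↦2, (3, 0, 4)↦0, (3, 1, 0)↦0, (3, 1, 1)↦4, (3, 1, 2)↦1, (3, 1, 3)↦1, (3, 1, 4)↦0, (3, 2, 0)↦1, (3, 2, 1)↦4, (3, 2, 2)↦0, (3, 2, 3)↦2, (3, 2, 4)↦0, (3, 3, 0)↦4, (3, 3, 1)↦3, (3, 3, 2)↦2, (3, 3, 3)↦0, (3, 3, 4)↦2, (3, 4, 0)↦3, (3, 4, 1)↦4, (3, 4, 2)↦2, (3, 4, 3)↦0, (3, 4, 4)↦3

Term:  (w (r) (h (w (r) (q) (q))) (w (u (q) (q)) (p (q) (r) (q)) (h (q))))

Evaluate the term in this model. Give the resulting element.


  r = 2
  r = 2
  q = 4
  q = 4
  (w (r) (q) (q)) = w(2, 4, 4) = 1
  (h (w (r) (q) (q))) = h(1,) = 2
  q = 4
  q = 4
  (u (q) (q)) = u(4, 4) = 2
  q = 4
  r = 2
  q = 4
  (p (q) (r) (q)) = p(4, 2, 4) = 2
  q = 4
  (h (q)) = h(4,) = 2
  (w (u (q) (q)) (p (q) (r) (q)) (h (q))) = w(2, 2, 2) = 4
  (w (r) (h (w (r) (q) (q))) (w (u (q) (q)) (p (q) (r) (q)) (h (q)))) = w(2, 2, 4) = 1

value = 1


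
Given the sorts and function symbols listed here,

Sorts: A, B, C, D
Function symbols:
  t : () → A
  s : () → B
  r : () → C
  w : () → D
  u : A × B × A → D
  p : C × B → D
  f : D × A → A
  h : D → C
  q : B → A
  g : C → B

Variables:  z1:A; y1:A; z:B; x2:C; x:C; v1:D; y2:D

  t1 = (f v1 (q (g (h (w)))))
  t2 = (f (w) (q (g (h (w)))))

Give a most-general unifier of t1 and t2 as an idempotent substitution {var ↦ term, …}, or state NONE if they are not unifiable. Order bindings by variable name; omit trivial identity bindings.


{v1 ↦ (w)}


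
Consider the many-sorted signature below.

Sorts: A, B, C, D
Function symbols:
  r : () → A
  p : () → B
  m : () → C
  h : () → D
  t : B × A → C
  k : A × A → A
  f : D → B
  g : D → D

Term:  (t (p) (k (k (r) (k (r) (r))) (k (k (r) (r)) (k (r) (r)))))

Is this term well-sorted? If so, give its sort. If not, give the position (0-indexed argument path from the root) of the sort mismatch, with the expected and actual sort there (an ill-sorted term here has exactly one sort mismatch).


well-sorted; sort = C

  (p) : B
      (r) : A
        (r) : A
        (r) : A
      (k (r) (r)) : A
    (k (r) (k (r) (r))) : A
        (r) : A
        (r) : A
      (k (r) (r)) : A
        (r) : A
        (r) : A
      (k (r) (r)) : A
    (k (k (r) (r)) (k (r) (r))) : A
  (k (k (r) (k (r) (r))) (k (k (r) (r)) (k (r) (r)))) : A
(t (p) (k (k (r) (k (r) (r))) (k (k (r) (r)) (k (r) (r))))) : C


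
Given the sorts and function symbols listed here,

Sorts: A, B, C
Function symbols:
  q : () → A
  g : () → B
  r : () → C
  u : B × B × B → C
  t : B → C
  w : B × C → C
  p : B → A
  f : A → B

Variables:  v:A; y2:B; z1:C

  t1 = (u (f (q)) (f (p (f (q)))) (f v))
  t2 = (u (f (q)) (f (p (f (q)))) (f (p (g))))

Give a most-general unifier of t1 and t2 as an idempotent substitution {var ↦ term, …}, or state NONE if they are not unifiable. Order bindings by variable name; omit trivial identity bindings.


{v ↦ (p (g))}


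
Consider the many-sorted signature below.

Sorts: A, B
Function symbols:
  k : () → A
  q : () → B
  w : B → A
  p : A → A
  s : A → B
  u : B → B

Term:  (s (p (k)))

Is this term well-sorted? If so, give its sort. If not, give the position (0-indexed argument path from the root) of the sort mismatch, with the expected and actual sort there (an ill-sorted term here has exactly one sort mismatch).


    (k) : A
  (p (k)) : A
(s (p (k))) : B

well-sorted; sort = B


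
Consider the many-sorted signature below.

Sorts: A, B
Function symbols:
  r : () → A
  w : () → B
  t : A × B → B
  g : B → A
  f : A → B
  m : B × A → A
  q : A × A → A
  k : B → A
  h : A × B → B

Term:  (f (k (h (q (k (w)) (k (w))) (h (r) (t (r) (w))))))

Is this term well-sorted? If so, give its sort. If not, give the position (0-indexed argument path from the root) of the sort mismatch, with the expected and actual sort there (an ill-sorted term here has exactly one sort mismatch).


well-sorted; sort = B

          (w) : B
        (k (w)) : A
          (w) : B
        (k (w)) : A
      (q (k (w)) (k (w))) : A
        (r) : A
          (r) : A
          (w) : B
        (t (r) (w)) : B
      (h (r) (t (r) (w))) : B
    (h (q (k (w)) (k (w))) (h (r) (t (r) (w)))) : B
  (k (h (q (k (w)) (k (w))) (h (r) (t (r) (w))))) : A
(f (k (h (q (k (w)) (k (w))) (h (r) (t (r) (w)))))) : B


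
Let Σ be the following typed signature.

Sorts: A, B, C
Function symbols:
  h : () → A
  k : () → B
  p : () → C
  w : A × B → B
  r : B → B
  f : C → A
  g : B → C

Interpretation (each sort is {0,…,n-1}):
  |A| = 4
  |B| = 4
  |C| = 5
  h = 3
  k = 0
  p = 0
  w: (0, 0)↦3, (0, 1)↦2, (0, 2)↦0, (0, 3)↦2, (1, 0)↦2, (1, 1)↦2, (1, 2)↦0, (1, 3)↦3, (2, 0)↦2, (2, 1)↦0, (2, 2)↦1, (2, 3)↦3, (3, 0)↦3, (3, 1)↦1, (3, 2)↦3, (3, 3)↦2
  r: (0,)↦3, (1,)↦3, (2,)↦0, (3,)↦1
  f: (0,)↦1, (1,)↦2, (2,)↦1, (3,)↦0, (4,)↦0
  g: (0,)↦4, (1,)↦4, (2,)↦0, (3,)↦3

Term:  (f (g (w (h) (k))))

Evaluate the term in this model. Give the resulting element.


  h = 3
  k = 0
  (w (h) (k)) = w(3, 0) = 3
  (g (w (h) (k))) = g(3,) = 3
  (f (g (w (h) (k)))) = f(3,) = 0

value = 0


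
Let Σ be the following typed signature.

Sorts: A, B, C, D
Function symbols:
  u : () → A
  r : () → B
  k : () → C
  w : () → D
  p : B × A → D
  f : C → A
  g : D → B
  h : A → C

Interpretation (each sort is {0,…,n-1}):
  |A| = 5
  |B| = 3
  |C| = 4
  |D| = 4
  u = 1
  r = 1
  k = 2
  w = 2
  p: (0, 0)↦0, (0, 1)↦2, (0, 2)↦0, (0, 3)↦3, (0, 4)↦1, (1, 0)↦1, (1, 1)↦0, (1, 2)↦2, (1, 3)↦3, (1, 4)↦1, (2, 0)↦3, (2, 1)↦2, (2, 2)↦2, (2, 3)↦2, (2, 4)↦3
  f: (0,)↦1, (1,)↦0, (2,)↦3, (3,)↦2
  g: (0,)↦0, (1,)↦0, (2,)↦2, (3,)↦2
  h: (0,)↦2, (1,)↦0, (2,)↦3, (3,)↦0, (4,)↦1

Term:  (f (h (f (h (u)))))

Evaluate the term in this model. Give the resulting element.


value = 1

  u = 1
  (h (u)) = h(1,) = 0
  (f (h (u))) = f(0,) = 1
  (h (f (h (u)))) = h(1,) = 0
  (f (h (f (h (u))))) = f(0,) = 1


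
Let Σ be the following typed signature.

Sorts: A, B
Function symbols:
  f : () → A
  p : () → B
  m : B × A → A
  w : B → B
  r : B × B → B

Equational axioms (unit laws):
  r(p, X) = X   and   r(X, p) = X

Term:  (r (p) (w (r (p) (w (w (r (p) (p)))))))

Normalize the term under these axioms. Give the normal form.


normal form = (w (w (w (p))))

1. (r (p) (w (r (p) (w (w (r (p) (p)))))))  →  (w (r (p) (w (w (r (p) (p))))))
2. (w (r (p) (w (w (r (p) (p))))))  →  (w (w (w (r (p) (p)))))
3. (w (w (w (r (p) (p)))))  →  (w (w (w (p))))


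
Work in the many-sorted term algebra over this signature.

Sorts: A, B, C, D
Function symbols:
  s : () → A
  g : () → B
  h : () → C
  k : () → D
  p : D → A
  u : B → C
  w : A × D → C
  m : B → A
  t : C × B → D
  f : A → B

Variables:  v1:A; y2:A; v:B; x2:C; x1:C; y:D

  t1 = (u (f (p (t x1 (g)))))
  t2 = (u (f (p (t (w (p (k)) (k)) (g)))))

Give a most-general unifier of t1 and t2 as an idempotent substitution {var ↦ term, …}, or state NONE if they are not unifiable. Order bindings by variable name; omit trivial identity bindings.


{x1 ↦ (w (p (k)) (k))}


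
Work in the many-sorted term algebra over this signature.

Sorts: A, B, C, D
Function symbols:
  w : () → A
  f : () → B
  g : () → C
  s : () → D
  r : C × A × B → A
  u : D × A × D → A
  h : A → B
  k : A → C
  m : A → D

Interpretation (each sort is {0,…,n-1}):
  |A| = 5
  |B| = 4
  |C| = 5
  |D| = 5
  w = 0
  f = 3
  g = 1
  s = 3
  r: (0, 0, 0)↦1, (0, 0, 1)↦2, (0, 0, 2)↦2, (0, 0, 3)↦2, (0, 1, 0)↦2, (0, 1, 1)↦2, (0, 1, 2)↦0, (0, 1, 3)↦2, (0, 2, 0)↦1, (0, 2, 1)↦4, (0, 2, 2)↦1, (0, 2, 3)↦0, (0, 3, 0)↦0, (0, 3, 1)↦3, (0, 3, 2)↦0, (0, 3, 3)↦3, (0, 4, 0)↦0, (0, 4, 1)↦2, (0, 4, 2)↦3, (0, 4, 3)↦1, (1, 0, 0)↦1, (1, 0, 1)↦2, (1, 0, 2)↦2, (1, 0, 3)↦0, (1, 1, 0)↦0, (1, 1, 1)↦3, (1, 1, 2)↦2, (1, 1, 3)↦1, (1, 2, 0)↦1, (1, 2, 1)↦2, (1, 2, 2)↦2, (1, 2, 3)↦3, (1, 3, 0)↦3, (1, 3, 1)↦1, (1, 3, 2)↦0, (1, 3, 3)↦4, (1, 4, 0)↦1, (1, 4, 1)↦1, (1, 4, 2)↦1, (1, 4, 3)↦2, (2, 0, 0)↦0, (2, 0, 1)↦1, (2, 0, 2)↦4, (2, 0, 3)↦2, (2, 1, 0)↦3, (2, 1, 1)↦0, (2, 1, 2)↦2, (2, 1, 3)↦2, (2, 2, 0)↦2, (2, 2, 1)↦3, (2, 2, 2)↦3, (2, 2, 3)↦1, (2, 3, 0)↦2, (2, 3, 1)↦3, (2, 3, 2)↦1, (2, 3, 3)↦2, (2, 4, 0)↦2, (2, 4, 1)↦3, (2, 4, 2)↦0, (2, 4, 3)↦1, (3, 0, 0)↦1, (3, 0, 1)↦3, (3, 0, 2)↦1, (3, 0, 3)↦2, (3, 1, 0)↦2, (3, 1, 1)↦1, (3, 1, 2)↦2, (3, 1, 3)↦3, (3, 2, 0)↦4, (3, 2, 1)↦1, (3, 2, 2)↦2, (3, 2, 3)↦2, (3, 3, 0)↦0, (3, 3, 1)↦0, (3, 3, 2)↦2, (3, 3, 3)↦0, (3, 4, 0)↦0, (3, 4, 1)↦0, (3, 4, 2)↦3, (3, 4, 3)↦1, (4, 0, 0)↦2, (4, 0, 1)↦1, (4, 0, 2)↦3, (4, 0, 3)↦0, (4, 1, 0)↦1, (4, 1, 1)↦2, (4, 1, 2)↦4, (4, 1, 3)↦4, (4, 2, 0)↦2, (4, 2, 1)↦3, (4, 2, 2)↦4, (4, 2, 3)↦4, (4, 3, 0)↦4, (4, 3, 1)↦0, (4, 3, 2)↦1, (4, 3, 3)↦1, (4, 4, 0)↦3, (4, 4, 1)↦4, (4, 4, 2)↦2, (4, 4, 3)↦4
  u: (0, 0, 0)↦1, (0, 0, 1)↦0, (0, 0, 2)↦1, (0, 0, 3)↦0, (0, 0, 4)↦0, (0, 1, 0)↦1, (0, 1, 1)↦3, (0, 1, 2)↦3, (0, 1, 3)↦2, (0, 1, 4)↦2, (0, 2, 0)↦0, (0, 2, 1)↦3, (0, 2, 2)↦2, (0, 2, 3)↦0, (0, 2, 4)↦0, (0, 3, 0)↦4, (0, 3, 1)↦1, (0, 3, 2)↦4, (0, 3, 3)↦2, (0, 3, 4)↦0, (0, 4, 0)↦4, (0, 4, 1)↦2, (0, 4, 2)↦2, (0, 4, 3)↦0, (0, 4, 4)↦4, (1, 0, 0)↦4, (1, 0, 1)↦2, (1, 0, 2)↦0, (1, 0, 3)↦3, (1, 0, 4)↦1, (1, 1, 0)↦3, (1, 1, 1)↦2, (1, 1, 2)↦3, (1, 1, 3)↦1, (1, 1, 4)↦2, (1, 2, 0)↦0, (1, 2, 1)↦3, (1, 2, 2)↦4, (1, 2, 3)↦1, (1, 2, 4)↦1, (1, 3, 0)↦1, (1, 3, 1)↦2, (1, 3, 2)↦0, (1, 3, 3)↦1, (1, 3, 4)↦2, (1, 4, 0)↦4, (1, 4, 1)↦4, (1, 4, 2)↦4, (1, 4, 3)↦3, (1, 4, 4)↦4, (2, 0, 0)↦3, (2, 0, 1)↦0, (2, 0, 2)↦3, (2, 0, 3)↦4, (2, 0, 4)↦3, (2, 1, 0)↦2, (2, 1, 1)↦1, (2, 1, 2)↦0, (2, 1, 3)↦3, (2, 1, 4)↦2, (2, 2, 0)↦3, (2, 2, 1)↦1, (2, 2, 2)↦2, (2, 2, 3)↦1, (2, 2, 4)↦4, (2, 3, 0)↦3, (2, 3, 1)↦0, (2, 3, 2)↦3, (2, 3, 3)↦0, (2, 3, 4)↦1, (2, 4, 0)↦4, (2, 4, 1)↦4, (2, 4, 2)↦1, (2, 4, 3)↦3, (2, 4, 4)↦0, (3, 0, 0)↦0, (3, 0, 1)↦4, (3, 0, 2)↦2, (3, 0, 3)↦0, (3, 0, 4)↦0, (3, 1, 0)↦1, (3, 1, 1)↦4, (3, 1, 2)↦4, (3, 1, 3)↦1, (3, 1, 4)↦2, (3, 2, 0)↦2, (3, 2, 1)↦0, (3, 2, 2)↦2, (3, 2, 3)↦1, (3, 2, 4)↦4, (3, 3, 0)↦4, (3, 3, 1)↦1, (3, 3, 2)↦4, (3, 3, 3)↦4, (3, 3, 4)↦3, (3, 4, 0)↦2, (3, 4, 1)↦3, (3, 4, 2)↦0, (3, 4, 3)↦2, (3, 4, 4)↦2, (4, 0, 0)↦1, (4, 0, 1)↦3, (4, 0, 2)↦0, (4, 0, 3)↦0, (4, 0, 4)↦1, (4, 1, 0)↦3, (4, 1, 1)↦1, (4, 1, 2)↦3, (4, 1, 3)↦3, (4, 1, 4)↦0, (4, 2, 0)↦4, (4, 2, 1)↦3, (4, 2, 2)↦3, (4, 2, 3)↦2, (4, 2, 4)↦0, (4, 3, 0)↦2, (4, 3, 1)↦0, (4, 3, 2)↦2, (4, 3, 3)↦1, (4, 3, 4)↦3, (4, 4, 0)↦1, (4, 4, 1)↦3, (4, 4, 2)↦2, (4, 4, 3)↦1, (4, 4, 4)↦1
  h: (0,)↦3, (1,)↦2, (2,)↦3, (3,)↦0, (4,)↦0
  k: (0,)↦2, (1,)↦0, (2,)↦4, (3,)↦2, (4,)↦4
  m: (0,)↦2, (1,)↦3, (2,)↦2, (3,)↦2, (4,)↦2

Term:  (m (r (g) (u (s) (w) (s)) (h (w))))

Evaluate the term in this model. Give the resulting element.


  g = 1
  s = 3
  w = 0
  s = 3
  (u (s) (w) (s)) = u(3, 0, 3) = 0
  w = 0
  (h (w)) = h(0,) = 3
  (r (g) (u (s) (w) (s)) (h (w))) = r(1, 0, 3) = 0
  (m (r (g) (u (s) (w) (s)) (h (w)))) = m(0,) = 2

value = 2
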